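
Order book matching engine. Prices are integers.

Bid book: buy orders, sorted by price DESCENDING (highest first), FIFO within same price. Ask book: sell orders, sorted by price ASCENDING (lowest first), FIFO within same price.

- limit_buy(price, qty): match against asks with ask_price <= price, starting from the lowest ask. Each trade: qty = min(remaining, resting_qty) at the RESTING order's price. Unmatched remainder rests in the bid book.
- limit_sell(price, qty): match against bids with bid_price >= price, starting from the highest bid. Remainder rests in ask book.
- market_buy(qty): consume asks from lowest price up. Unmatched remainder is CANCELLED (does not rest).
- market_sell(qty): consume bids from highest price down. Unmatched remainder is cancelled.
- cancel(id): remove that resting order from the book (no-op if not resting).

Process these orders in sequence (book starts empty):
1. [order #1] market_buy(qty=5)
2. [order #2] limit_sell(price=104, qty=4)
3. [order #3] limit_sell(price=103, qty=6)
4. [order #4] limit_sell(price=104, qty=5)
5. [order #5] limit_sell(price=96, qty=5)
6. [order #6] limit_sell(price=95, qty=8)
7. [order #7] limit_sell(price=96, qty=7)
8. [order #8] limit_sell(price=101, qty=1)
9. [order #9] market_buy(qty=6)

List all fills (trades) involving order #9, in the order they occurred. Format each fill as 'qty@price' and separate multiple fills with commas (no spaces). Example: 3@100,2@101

After op 1 [order #1] market_buy(qty=5): fills=none; bids=[-] asks=[-]
After op 2 [order #2] limit_sell(price=104, qty=4): fills=none; bids=[-] asks=[#2:4@104]
After op 3 [order #3] limit_sell(price=103, qty=6): fills=none; bids=[-] asks=[#3:6@103 #2:4@104]
After op 4 [order #4] limit_sell(price=104, qty=5): fills=none; bids=[-] asks=[#3:6@103 #2:4@104 #4:5@104]
After op 5 [order #5] limit_sell(price=96, qty=5): fills=none; bids=[-] asks=[#5:5@96 #3:6@103 #2:4@104 #4:5@104]
After op 6 [order #6] limit_sell(price=95, qty=8): fills=none; bids=[-] asks=[#6:8@95 #5:5@96 #3:6@103 #2:4@104 #4:5@104]
After op 7 [order #7] limit_sell(price=96, qty=7): fills=none; bids=[-] asks=[#6:8@95 #5:5@96 #7:7@96 #3:6@103 #2:4@104 #4:5@104]
After op 8 [order #8] limit_sell(price=101, qty=1): fills=none; bids=[-] asks=[#6:8@95 #5:5@96 #7:7@96 #8:1@101 #3:6@103 #2:4@104 #4:5@104]
After op 9 [order #9] market_buy(qty=6): fills=#9x#6:6@95; bids=[-] asks=[#6:2@95 #5:5@96 #7:7@96 #8:1@101 #3:6@103 #2:4@104 #4:5@104]

Answer: 6@95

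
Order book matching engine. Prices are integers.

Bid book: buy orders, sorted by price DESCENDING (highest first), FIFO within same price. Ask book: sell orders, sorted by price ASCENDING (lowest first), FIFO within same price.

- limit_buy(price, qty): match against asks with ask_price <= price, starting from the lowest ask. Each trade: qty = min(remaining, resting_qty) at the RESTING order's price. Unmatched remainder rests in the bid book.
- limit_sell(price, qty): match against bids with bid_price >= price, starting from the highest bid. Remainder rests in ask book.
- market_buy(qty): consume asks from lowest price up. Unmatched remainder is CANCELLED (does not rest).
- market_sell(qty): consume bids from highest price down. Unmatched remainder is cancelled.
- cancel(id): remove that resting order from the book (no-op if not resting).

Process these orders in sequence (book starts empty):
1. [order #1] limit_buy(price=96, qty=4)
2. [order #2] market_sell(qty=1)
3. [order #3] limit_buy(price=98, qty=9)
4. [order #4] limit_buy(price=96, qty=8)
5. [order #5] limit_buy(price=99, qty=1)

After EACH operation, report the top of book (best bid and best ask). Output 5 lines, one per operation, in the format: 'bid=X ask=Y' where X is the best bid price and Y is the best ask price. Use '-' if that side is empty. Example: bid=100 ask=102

Answer: bid=96 ask=-
bid=96 ask=-
bid=98 ask=-
bid=98 ask=-
bid=99 ask=-

Derivation:
After op 1 [order #1] limit_buy(price=96, qty=4): fills=none; bids=[#1:4@96] asks=[-]
After op 2 [order #2] market_sell(qty=1): fills=#1x#2:1@96; bids=[#1:3@96] asks=[-]
After op 3 [order #3] limit_buy(price=98, qty=9): fills=none; bids=[#3:9@98 #1:3@96] asks=[-]
After op 4 [order #4] limit_buy(price=96, qty=8): fills=none; bids=[#3:9@98 #1:3@96 #4:8@96] asks=[-]
After op 5 [order #5] limit_buy(price=99, qty=1): fills=none; bids=[#5:1@99 #3:9@98 #1:3@96 #4:8@96] asks=[-]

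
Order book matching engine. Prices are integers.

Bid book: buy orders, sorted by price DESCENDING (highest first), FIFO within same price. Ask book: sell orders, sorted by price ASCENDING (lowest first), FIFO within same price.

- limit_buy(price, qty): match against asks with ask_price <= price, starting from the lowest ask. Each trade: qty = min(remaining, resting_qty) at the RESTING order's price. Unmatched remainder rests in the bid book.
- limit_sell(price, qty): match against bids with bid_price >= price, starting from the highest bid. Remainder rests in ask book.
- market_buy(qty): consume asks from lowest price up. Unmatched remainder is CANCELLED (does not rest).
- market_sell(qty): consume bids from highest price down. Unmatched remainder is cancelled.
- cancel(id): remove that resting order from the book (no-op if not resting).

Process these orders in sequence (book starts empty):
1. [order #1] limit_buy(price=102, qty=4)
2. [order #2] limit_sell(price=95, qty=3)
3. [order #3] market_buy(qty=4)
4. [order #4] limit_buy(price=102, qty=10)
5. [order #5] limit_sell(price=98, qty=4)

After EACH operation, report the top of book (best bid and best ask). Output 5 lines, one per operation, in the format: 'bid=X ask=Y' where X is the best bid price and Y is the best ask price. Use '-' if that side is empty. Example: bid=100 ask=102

Answer: bid=102 ask=-
bid=102 ask=-
bid=102 ask=-
bid=102 ask=-
bid=102 ask=-

Derivation:
After op 1 [order #1] limit_buy(price=102, qty=4): fills=none; bids=[#1:4@102] asks=[-]
After op 2 [order #2] limit_sell(price=95, qty=3): fills=#1x#2:3@102; bids=[#1:1@102] asks=[-]
After op 3 [order #3] market_buy(qty=4): fills=none; bids=[#1:1@102] asks=[-]
After op 4 [order #4] limit_buy(price=102, qty=10): fills=none; bids=[#1:1@102 #4:10@102] asks=[-]
After op 5 [order #5] limit_sell(price=98, qty=4): fills=#1x#5:1@102 #4x#5:3@102; bids=[#4:7@102] asks=[-]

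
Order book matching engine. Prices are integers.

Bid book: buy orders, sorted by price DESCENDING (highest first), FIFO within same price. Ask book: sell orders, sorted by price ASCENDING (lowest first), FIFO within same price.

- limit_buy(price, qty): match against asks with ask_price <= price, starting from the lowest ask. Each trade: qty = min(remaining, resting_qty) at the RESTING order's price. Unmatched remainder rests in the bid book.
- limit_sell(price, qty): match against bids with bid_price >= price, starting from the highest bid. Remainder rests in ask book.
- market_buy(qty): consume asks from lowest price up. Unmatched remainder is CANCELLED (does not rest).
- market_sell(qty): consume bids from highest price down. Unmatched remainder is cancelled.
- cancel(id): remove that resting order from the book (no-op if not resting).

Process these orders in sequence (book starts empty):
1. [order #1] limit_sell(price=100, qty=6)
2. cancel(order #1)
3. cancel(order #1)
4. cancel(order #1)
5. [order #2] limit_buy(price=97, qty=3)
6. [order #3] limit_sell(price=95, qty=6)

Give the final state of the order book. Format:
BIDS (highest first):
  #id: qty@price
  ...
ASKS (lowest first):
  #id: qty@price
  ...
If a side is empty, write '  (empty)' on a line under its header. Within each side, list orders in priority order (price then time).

After op 1 [order #1] limit_sell(price=100, qty=6): fills=none; bids=[-] asks=[#1:6@100]
After op 2 cancel(order #1): fills=none; bids=[-] asks=[-]
After op 3 cancel(order #1): fills=none; bids=[-] asks=[-]
After op 4 cancel(order #1): fills=none; bids=[-] asks=[-]
After op 5 [order #2] limit_buy(price=97, qty=3): fills=none; bids=[#2:3@97] asks=[-]
After op 6 [order #3] limit_sell(price=95, qty=6): fills=#2x#3:3@97; bids=[-] asks=[#3:3@95]

Answer: BIDS (highest first):
  (empty)
ASKS (lowest first):
  #3: 3@95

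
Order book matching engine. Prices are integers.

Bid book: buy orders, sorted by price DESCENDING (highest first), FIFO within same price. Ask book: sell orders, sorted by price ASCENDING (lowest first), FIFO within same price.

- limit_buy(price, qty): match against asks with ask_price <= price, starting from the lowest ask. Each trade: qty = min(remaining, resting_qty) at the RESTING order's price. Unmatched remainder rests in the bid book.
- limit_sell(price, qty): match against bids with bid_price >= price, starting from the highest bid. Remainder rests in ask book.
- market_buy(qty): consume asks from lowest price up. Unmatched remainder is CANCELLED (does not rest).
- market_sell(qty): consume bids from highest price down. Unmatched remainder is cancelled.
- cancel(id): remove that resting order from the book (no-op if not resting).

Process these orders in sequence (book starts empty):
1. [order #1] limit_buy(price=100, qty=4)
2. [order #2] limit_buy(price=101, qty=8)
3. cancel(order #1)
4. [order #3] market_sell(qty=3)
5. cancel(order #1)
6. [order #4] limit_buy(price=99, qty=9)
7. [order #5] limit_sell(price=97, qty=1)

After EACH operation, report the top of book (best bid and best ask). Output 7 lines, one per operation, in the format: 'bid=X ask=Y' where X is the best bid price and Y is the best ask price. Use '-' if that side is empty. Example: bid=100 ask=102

Answer: bid=100 ask=-
bid=101 ask=-
bid=101 ask=-
bid=101 ask=-
bid=101 ask=-
bid=101 ask=-
bid=101 ask=-

Derivation:
After op 1 [order #1] limit_buy(price=100, qty=4): fills=none; bids=[#1:4@100] asks=[-]
After op 2 [order #2] limit_buy(price=101, qty=8): fills=none; bids=[#2:8@101 #1:4@100] asks=[-]
After op 3 cancel(order #1): fills=none; bids=[#2:8@101] asks=[-]
After op 4 [order #3] market_sell(qty=3): fills=#2x#3:3@101; bids=[#2:5@101] asks=[-]
After op 5 cancel(order #1): fills=none; bids=[#2:5@101] asks=[-]
After op 6 [order #4] limit_buy(price=99, qty=9): fills=none; bids=[#2:5@101 #4:9@99] asks=[-]
After op 7 [order #5] limit_sell(price=97, qty=1): fills=#2x#5:1@101; bids=[#2:4@101 #4:9@99] asks=[-]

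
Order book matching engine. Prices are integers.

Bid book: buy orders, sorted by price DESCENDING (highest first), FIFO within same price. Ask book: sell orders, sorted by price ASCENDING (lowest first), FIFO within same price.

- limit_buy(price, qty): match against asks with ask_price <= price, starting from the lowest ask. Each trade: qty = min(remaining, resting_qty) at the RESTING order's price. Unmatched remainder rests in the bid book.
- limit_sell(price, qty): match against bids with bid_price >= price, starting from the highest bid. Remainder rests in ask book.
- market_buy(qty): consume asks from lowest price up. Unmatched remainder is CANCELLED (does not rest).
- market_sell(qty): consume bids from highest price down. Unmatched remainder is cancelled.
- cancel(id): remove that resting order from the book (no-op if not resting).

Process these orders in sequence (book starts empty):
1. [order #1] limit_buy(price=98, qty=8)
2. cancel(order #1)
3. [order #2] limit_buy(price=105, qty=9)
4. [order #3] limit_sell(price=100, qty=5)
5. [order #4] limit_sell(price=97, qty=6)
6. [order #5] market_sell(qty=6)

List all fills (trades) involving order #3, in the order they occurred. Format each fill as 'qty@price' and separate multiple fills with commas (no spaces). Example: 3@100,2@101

After op 1 [order #1] limit_buy(price=98, qty=8): fills=none; bids=[#1:8@98] asks=[-]
After op 2 cancel(order #1): fills=none; bids=[-] asks=[-]
After op 3 [order #2] limit_buy(price=105, qty=9): fills=none; bids=[#2:9@105] asks=[-]
After op 4 [order #3] limit_sell(price=100, qty=5): fills=#2x#3:5@105; bids=[#2:4@105] asks=[-]
After op 5 [order #4] limit_sell(price=97, qty=6): fills=#2x#4:4@105; bids=[-] asks=[#4:2@97]
After op 6 [order #5] market_sell(qty=6): fills=none; bids=[-] asks=[#4:2@97]

Answer: 5@105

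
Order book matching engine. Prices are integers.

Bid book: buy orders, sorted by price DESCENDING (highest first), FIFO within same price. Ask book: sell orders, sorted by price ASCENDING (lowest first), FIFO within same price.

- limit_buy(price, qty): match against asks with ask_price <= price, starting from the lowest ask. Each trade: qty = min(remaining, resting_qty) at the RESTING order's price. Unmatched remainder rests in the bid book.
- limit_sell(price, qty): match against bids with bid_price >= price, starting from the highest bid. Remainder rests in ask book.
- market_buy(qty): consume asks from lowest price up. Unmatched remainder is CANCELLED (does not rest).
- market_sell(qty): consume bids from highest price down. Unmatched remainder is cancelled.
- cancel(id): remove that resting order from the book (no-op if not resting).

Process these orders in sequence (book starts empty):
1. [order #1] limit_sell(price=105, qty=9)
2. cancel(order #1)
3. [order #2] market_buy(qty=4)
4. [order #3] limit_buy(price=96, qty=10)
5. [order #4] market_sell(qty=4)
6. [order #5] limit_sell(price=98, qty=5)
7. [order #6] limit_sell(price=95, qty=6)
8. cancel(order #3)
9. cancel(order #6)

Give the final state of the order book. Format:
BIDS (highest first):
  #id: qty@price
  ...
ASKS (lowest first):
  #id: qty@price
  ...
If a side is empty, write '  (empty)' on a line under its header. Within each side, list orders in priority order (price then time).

Answer: BIDS (highest first):
  (empty)
ASKS (lowest first):
  #5: 5@98

Derivation:
After op 1 [order #1] limit_sell(price=105, qty=9): fills=none; bids=[-] asks=[#1:9@105]
After op 2 cancel(order #1): fills=none; bids=[-] asks=[-]
After op 3 [order #2] market_buy(qty=4): fills=none; bids=[-] asks=[-]
After op 4 [order #3] limit_buy(price=96, qty=10): fills=none; bids=[#3:10@96] asks=[-]
After op 5 [order #4] market_sell(qty=4): fills=#3x#4:4@96; bids=[#3:6@96] asks=[-]
After op 6 [order #5] limit_sell(price=98, qty=5): fills=none; bids=[#3:6@96] asks=[#5:5@98]
After op 7 [order #6] limit_sell(price=95, qty=6): fills=#3x#6:6@96; bids=[-] asks=[#5:5@98]
After op 8 cancel(order #3): fills=none; bids=[-] asks=[#5:5@98]
After op 9 cancel(order #6): fills=none; bids=[-] asks=[#5:5@98]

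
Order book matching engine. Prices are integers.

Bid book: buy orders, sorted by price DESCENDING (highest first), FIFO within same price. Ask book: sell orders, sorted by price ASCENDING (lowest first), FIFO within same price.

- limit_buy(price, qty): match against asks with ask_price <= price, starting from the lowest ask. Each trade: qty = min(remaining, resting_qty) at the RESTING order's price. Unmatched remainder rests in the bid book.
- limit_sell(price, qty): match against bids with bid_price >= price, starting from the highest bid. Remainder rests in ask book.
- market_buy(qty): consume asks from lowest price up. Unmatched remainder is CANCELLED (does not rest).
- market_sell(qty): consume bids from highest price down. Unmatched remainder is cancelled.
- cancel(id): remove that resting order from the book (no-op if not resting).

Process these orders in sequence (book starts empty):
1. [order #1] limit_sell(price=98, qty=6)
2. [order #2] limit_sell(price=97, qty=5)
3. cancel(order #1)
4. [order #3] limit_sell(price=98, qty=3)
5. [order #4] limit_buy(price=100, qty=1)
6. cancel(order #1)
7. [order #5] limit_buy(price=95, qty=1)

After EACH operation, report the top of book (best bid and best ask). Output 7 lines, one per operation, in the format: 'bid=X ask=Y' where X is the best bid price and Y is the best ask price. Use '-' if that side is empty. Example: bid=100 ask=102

After op 1 [order #1] limit_sell(price=98, qty=6): fills=none; bids=[-] asks=[#1:6@98]
After op 2 [order #2] limit_sell(price=97, qty=5): fills=none; bids=[-] asks=[#2:5@97 #1:6@98]
After op 3 cancel(order #1): fills=none; bids=[-] asks=[#2:5@97]
After op 4 [order #3] limit_sell(price=98, qty=3): fills=none; bids=[-] asks=[#2:5@97 #3:3@98]
After op 5 [order #4] limit_buy(price=100, qty=1): fills=#4x#2:1@97; bids=[-] asks=[#2:4@97 #3:3@98]
After op 6 cancel(order #1): fills=none; bids=[-] asks=[#2:4@97 #3:3@98]
After op 7 [order #5] limit_buy(price=95, qty=1): fills=none; bids=[#5:1@95] asks=[#2:4@97 #3:3@98]

Answer: bid=- ask=98
bid=- ask=97
bid=- ask=97
bid=- ask=97
bid=- ask=97
bid=- ask=97
bid=95 ask=97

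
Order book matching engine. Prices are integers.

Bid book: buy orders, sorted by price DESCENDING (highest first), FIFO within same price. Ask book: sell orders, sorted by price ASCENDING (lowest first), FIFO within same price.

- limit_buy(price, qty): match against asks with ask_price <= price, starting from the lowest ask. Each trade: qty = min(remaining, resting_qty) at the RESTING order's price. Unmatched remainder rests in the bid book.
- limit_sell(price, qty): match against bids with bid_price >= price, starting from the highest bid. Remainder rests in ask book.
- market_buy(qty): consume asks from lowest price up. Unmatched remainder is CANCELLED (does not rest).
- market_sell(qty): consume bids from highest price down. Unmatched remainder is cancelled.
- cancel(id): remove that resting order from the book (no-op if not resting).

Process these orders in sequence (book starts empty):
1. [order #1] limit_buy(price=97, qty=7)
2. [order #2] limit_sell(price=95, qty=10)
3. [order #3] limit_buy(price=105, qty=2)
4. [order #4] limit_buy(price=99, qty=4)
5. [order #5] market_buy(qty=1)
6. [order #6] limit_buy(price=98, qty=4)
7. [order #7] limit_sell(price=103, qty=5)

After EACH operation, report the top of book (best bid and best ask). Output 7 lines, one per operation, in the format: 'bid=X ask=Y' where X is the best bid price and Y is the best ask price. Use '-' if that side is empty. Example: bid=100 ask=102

After op 1 [order #1] limit_buy(price=97, qty=7): fills=none; bids=[#1:7@97] asks=[-]
After op 2 [order #2] limit_sell(price=95, qty=10): fills=#1x#2:7@97; bids=[-] asks=[#2:3@95]
After op 3 [order #3] limit_buy(price=105, qty=2): fills=#3x#2:2@95; bids=[-] asks=[#2:1@95]
After op 4 [order #4] limit_buy(price=99, qty=4): fills=#4x#2:1@95; bids=[#4:3@99] asks=[-]
After op 5 [order #5] market_buy(qty=1): fills=none; bids=[#4:3@99] asks=[-]
After op 6 [order #6] limit_buy(price=98, qty=4): fills=none; bids=[#4:3@99 #6:4@98] asks=[-]
After op 7 [order #7] limit_sell(price=103, qty=5): fills=none; bids=[#4:3@99 #6:4@98] asks=[#7:5@103]

Answer: bid=97 ask=-
bid=- ask=95
bid=- ask=95
bid=99 ask=-
bid=99 ask=-
bid=99 ask=-
bid=99 ask=103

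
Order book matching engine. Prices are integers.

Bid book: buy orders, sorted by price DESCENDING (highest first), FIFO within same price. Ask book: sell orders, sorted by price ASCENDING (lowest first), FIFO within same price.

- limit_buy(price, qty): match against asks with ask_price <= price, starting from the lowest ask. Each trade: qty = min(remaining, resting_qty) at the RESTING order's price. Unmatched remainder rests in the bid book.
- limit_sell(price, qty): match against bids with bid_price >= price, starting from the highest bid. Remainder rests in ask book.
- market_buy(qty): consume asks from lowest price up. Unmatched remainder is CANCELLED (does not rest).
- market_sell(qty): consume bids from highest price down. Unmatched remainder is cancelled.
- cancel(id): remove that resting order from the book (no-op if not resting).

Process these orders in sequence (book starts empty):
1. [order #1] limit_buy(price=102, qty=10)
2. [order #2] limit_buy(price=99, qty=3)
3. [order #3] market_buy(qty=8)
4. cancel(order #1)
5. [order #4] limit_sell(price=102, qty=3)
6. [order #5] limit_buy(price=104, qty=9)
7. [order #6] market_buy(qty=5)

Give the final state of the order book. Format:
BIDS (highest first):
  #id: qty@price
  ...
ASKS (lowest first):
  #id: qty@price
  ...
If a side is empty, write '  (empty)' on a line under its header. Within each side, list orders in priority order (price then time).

After op 1 [order #1] limit_buy(price=102, qty=10): fills=none; bids=[#1:10@102] asks=[-]
After op 2 [order #2] limit_buy(price=99, qty=3): fills=none; bids=[#1:10@102 #2:3@99] asks=[-]
After op 3 [order #3] market_buy(qty=8): fills=none; bids=[#1:10@102 #2:3@99] asks=[-]
After op 4 cancel(order #1): fills=none; bids=[#2:3@99] asks=[-]
After op 5 [order #4] limit_sell(price=102, qty=3): fills=none; bids=[#2:3@99] asks=[#4:3@102]
After op 6 [order #5] limit_buy(price=104, qty=9): fills=#5x#4:3@102; bids=[#5:6@104 #2:3@99] asks=[-]
After op 7 [order #6] market_buy(qty=5): fills=none; bids=[#5:6@104 #2:3@99] asks=[-]

Answer: BIDS (highest first):
  #5: 6@104
  #2: 3@99
ASKS (lowest first):
  (empty)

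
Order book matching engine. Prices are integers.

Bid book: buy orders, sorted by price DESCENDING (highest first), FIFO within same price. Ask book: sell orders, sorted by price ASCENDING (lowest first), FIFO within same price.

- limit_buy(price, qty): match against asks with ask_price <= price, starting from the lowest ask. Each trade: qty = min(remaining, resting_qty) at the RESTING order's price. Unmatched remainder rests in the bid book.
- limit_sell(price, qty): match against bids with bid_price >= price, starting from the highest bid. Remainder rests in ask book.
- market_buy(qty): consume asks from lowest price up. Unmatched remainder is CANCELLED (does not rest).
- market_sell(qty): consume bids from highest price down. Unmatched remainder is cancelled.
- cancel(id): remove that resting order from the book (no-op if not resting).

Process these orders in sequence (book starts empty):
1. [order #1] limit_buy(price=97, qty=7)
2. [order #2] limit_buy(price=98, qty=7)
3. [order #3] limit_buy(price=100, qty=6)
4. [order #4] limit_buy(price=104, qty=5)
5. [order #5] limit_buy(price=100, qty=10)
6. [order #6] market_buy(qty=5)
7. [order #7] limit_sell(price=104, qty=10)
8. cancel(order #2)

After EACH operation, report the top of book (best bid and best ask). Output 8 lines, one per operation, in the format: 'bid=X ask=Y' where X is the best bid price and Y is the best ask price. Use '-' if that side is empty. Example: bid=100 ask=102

Answer: bid=97 ask=-
bid=98 ask=-
bid=100 ask=-
bid=104 ask=-
bid=104 ask=-
bid=104 ask=-
bid=100 ask=104
bid=100 ask=104

Derivation:
After op 1 [order #1] limit_buy(price=97, qty=7): fills=none; bids=[#1:7@97] asks=[-]
After op 2 [order #2] limit_buy(price=98, qty=7): fills=none; bids=[#2:7@98 #1:7@97] asks=[-]
After op 3 [order #3] limit_buy(price=100, qty=6): fills=none; bids=[#3:6@100 #2:7@98 #1:7@97] asks=[-]
After op 4 [order #4] limit_buy(price=104, qty=5): fills=none; bids=[#4:5@104 #3:6@100 #2:7@98 #1:7@97] asks=[-]
After op 5 [order #5] limit_buy(price=100, qty=10): fills=none; bids=[#4:5@104 #3:6@100 #5:10@100 #2:7@98 #1:7@97] asks=[-]
After op 6 [order #6] market_buy(qty=5): fills=none; bids=[#4:5@104 #3:6@100 #5:10@100 #2:7@98 #1:7@97] asks=[-]
After op 7 [order #7] limit_sell(price=104, qty=10): fills=#4x#7:5@104; bids=[#3:6@100 #5:10@100 #2:7@98 #1:7@97] asks=[#7:5@104]
After op 8 cancel(order #2): fills=none; bids=[#3:6@100 #5:10@100 #1:7@97] asks=[#7:5@104]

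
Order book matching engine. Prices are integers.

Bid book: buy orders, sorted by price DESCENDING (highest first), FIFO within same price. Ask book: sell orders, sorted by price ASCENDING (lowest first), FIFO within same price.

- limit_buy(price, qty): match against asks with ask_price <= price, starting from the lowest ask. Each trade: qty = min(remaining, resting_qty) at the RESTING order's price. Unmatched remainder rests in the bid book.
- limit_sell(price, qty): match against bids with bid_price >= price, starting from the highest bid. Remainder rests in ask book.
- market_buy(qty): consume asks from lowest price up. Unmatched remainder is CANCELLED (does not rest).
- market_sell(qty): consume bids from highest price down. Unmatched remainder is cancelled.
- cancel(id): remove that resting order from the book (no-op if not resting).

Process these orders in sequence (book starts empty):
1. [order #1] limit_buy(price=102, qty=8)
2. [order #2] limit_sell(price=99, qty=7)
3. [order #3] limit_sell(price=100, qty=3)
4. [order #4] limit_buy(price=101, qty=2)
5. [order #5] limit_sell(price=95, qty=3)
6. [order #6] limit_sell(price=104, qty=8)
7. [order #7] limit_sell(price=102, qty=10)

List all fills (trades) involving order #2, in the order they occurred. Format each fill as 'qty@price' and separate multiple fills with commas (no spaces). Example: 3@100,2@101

Answer: 7@102

Derivation:
After op 1 [order #1] limit_buy(price=102, qty=8): fills=none; bids=[#1:8@102] asks=[-]
After op 2 [order #2] limit_sell(price=99, qty=7): fills=#1x#2:7@102; bids=[#1:1@102] asks=[-]
After op 3 [order #3] limit_sell(price=100, qty=3): fills=#1x#3:1@102; bids=[-] asks=[#3:2@100]
After op 4 [order #4] limit_buy(price=101, qty=2): fills=#4x#3:2@100; bids=[-] asks=[-]
After op 5 [order #5] limit_sell(price=95, qty=3): fills=none; bids=[-] asks=[#5:3@95]
After op 6 [order #6] limit_sell(price=104, qty=8): fills=none; bids=[-] asks=[#5:3@95 #6:8@104]
After op 7 [order #7] limit_sell(price=102, qty=10): fills=none; bids=[-] asks=[#5:3@95 #7:10@102 #6:8@104]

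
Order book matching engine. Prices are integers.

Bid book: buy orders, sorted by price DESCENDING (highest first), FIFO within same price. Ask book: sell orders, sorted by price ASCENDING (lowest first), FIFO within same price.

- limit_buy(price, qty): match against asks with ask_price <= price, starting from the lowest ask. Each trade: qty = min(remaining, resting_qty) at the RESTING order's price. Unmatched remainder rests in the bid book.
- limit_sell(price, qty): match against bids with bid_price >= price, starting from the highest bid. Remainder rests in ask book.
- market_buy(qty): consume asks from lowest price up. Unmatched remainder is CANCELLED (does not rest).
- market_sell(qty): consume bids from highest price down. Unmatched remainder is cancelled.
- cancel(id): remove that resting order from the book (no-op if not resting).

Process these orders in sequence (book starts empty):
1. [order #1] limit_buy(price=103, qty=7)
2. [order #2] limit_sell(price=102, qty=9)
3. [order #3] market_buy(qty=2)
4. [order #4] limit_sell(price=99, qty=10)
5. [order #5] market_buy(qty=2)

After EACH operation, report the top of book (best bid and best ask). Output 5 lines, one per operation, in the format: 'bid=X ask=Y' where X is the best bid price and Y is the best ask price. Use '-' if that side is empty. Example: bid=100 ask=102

After op 1 [order #1] limit_buy(price=103, qty=7): fills=none; bids=[#1:7@103] asks=[-]
After op 2 [order #2] limit_sell(price=102, qty=9): fills=#1x#2:7@103; bids=[-] asks=[#2:2@102]
After op 3 [order #3] market_buy(qty=2): fills=#3x#2:2@102; bids=[-] asks=[-]
After op 4 [order #4] limit_sell(price=99, qty=10): fills=none; bids=[-] asks=[#4:10@99]
After op 5 [order #5] market_buy(qty=2): fills=#5x#4:2@99; bids=[-] asks=[#4:8@99]

Answer: bid=103 ask=-
bid=- ask=102
bid=- ask=-
bid=- ask=99
bid=- ask=99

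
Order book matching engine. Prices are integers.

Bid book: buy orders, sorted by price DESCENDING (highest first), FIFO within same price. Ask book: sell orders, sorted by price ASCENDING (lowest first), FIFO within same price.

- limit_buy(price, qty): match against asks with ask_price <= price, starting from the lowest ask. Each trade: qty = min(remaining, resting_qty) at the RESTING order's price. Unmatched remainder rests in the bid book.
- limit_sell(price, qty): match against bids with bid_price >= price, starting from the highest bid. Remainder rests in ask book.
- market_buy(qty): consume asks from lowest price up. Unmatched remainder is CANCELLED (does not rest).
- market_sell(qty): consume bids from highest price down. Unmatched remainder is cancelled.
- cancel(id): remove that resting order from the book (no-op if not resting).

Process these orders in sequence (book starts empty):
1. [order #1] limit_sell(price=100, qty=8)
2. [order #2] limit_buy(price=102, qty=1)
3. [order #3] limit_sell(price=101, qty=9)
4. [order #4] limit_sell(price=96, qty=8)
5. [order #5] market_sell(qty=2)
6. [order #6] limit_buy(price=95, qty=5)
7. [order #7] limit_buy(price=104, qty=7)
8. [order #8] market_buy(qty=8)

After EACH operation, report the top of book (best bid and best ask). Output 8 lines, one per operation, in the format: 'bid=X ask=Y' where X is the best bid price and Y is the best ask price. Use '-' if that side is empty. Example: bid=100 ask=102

After op 1 [order #1] limit_sell(price=100, qty=8): fills=none; bids=[-] asks=[#1:8@100]
After op 2 [order #2] limit_buy(price=102, qty=1): fills=#2x#1:1@100; bids=[-] asks=[#1:7@100]
After op 3 [order #3] limit_sell(price=101, qty=9): fills=none; bids=[-] asks=[#1:7@100 #3:9@101]
After op 4 [order #4] limit_sell(price=96, qty=8): fills=none; bids=[-] asks=[#4:8@96 #1:7@100 #3:9@101]
After op 5 [order #5] market_sell(qty=2): fills=none; bids=[-] asks=[#4:8@96 #1:7@100 #3:9@101]
After op 6 [order #6] limit_buy(price=95, qty=5): fills=none; bids=[#6:5@95] asks=[#4:8@96 #1:7@100 #3:9@101]
After op 7 [order #7] limit_buy(price=104, qty=7): fills=#7x#4:7@96; bids=[#6:5@95] asks=[#4:1@96 #1:7@100 #3:9@101]
After op 8 [order #8] market_buy(qty=8): fills=#8x#4:1@96 #8x#1:7@100; bids=[#6:5@95] asks=[#3:9@101]

Answer: bid=- ask=100
bid=- ask=100
bid=- ask=100
bid=- ask=96
bid=- ask=96
bid=95 ask=96
bid=95 ask=96
bid=95 ask=101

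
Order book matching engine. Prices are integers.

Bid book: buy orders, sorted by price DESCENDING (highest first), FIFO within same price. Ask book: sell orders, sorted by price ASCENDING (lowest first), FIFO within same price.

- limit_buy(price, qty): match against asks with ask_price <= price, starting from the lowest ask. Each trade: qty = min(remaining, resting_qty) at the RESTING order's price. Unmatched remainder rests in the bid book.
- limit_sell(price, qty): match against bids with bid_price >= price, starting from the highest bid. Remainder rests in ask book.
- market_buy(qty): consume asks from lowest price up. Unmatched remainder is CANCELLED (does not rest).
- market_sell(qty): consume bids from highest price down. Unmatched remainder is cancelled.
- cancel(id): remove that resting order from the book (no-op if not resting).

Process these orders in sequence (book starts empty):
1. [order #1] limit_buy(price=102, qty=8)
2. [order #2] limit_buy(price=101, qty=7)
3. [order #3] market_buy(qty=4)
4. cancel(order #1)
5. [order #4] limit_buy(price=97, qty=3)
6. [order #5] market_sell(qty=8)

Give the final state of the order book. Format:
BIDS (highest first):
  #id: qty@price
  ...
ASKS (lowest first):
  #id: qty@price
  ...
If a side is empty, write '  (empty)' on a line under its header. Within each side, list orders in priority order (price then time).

Answer: BIDS (highest first):
  #4: 2@97
ASKS (lowest first):
  (empty)

Derivation:
After op 1 [order #1] limit_buy(price=102, qty=8): fills=none; bids=[#1:8@102] asks=[-]
After op 2 [order #2] limit_buy(price=101, qty=7): fills=none; bids=[#1:8@102 #2:7@101] asks=[-]
After op 3 [order #3] market_buy(qty=4): fills=none; bids=[#1:8@102 #2:7@101] asks=[-]
After op 4 cancel(order #1): fills=none; bids=[#2:7@101] asks=[-]
After op 5 [order #4] limit_buy(price=97, qty=3): fills=none; bids=[#2:7@101 #4:3@97] asks=[-]
After op 6 [order #5] market_sell(qty=8): fills=#2x#5:7@101 #4x#5:1@97; bids=[#4:2@97] asks=[-]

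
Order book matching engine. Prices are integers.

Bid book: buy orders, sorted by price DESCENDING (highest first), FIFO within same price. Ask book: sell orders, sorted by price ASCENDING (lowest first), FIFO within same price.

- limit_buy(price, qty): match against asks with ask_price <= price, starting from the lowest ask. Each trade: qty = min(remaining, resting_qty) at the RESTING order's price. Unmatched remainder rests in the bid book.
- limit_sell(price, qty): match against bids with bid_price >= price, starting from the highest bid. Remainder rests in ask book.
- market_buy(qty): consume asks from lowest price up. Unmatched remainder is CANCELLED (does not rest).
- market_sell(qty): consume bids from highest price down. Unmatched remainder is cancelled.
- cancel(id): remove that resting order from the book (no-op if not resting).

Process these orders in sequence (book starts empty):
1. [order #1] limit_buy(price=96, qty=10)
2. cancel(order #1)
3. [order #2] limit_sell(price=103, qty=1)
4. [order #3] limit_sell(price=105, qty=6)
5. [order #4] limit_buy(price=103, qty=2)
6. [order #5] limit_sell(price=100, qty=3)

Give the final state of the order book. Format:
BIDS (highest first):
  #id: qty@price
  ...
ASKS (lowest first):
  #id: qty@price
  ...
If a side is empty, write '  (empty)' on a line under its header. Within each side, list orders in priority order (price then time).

After op 1 [order #1] limit_buy(price=96, qty=10): fills=none; bids=[#1:10@96] asks=[-]
After op 2 cancel(order #1): fills=none; bids=[-] asks=[-]
After op 3 [order #2] limit_sell(price=103, qty=1): fills=none; bids=[-] asks=[#2:1@103]
After op 4 [order #3] limit_sell(price=105, qty=6): fills=none; bids=[-] asks=[#2:1@103 #3:6@105]
After op 5 [order #4] limit_buy(price=103, qty=2): fills=#4x#2:1@103; bids=[#4:1@103] asks=[#3:6@105]
After op 6 [order #5] limit_sell(price=100, qty=3): fills=#4x#5:1@103; bids=[-] asks=[#5:2@100 #3:6@105]

Answer: BIDS (highest first):
  (empty)
ASKS (lowest first):
  #5: 2@100
  #3: 6@105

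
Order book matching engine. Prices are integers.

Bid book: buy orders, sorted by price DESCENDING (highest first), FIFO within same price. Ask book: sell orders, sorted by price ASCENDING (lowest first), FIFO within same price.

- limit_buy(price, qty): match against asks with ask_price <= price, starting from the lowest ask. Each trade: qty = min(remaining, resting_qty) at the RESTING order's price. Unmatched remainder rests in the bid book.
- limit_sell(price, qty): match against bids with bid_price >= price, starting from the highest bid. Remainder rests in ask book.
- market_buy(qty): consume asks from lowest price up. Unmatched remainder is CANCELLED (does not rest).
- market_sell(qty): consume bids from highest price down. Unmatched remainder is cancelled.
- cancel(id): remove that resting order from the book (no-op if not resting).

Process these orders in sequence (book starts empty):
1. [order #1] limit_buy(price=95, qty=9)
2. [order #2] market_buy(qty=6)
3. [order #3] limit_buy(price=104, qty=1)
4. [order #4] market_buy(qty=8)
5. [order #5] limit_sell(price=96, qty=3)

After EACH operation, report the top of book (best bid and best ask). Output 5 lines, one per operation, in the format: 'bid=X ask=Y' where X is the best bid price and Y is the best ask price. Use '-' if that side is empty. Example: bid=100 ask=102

After op 1 [order #1] limit_buy(price=95, qty=9): fills=none; bids=[#1:9@95] asks=[-]
After op 2 [order #2] market_buy(qty=6): fills=none; bids=[#1:9@95] asks=[-]
After op 3 [order #3] limit_buy(price=104, qty=1): fills=none; bids=[#3:1@104 #1:9@95] asks=[-]
After op 4 [order #4] market_buy(qty=8): fills=none; bids=[#3:1@104 #1:9@95] asks=[-]
After op 5 [order #5] limit_sell(price=96, qty=3): fills=#3x#5:1@104; bids=[#1:9@95] asks=[#5:2@96]

Answer: bid=95 ask=-
bid=95 ask=-
bid=104 ask=-
bid=104 ask=-
bid=95 ask=96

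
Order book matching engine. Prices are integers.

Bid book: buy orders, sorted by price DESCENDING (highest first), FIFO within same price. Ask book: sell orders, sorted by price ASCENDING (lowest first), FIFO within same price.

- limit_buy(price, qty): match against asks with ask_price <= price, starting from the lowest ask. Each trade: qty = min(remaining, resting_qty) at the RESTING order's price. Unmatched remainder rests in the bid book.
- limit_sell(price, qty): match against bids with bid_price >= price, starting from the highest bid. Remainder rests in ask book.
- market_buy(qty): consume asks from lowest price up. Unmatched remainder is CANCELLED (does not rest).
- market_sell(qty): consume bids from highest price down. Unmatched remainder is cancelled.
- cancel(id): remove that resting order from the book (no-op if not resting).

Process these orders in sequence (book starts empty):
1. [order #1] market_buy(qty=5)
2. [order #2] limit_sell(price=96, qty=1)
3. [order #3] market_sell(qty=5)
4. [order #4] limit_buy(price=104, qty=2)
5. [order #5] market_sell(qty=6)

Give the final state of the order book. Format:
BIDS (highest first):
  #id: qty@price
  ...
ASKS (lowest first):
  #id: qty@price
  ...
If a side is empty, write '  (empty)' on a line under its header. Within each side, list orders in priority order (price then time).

After op 1 [order #1] market_buy(qty=5): fills=none; bids=[-] asks=[-]
After op 2 [order #2] limit_sell(price=96, qty=1): fills=none; bids=[-] asks=[#2:1@96]
After op 3 [order #3] market_sell(qty=5): fills=none; bids=[-] asks=[#2:1@96]
After op 4 [order #4] limit_buy(price=104, qty=2): fills=#4x#2:1@96; bids=[#4:1@104] asks=[-]
After op 5 [order #5] market_sell(qty=6): fills=#4x#5:1@104; bids=[-] asks=[-]

Answer: BIDS (highest first):
  (empty)
ASKS (lowest first):
  (empty)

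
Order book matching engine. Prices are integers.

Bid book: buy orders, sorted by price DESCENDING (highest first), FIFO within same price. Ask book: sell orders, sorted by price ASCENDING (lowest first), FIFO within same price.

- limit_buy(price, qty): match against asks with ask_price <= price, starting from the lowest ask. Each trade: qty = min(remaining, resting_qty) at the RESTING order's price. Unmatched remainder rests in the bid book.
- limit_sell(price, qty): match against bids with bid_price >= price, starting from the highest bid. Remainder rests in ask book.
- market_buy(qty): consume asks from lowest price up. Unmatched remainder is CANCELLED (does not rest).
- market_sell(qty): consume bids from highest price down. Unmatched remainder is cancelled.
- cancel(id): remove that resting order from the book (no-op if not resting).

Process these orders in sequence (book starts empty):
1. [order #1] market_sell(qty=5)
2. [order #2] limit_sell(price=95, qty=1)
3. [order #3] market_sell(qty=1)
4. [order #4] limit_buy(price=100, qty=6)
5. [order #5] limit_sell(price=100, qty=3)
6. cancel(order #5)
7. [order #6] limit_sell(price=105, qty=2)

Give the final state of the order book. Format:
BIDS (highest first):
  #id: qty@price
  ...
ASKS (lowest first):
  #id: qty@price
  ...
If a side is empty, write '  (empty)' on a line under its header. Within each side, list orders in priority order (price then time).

After op 1 [order #1] market_sell(qty=5): fills=none; bids=[-] asks=[-]
After op 2 [order #2] limit_sell(price=95, qty=1): fills=none; bids=[-] asks=[#2:1@95]
After op 3 [order #3] market_sell(qty=1): fills=none; bids=[-] asks=[#2:1@95]
After op 4 [order #4] limit_buy(price=100, qty=6): fills=#4x#2:1@95; bids=[#4:5@100] asks=[-]
After op 5 [order #5] limit_sell(price=100, qty=3): fills=#4x#5:3@100; bids=[#4:2@100] asks=[-]
After op 6 cancel(order #5): fills=none; bids=[#4:2@100] asks=[-]
After op 7 [order #6] limit_sell(price=105, qty=2): fills=none; bids=[#4:2@100] asks=[#6:2@105]

Answer: BIDS (highest first):
  #4: 2@100
ASKS (lowest first):
  #6: 2@105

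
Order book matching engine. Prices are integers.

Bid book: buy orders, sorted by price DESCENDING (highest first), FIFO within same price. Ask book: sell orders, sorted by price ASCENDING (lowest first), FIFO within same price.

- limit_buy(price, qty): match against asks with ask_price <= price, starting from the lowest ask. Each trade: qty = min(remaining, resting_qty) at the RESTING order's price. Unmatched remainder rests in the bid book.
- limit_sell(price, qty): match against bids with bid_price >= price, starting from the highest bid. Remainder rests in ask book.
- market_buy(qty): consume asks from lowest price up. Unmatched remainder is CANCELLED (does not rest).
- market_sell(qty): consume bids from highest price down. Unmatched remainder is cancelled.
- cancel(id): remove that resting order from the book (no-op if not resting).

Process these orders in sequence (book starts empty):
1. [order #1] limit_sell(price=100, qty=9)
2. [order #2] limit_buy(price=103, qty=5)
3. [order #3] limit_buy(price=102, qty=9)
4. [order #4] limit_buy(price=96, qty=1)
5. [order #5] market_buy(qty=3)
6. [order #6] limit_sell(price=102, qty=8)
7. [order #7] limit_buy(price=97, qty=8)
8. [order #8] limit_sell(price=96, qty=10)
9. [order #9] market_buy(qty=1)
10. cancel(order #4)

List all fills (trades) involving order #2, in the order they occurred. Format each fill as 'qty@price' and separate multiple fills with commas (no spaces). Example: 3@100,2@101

After op 1 [order #1] limit_sell(price=100, qty=9): fills=none; bids=[-] asks=[#1:9@100]
After op 2 [order #2] limit_buy(price=103, qty=5): fills=#2x#1:5@100; bids=[-] asks=[#1:4@100]
After op 3 [order #3] limit_buy(price=102, qty=9): fills=#3x#1:4@100; bids=[#3:5@102] asks=[-]
After op 4 [order #4] limit_buy(price=96, qty=1): fills=none; bids=[#3:5@102 #4:1@96] asks=[-]
After op 5 [order #5] market_buy(qty=3): fills=none; bids=[#3:5@102 #4:1@96] asks=[-]
After op 6 [order #6] limit_sell(price=102, qty=8): fills=#3x#6:5@102; bids=[#4:1@96] asks=[#6:3@102]
After op 7 [order #7] limit_buy(price=97, qty=8): fills=none; bids=[#7:8@97 #4:1@96] asks=[#6:3@102]
After op 8 [order #8] limit_sell(price=96, qty=10): fills=#7x#8:8@97 #4x#8:1@96; bids=[-] asks=[#8:1@96 #6:3@102]
After op 9 [order #9] market_buy(qty=1): fills=#9x#8:1@96; bids=[-] asks=[#6:3@102]
After op 10 cancel(order #4): fills=none; bids=[-] asks=[#6:3@102]

Answer: 5@100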